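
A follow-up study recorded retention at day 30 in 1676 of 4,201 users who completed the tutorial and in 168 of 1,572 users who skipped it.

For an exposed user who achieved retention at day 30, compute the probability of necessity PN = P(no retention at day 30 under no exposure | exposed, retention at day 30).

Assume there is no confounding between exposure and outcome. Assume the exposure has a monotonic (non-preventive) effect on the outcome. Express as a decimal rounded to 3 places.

p₁ = P(outcome | exposed) = 1676/4201 = 0.39895
p₀ = P(outcome | unexposed) = 168/1572 = 0.10687
Under exogeneity and monotonicity, PN = (p₁ − p₀) / p₁.
PN = (0.39895 − 0.10687) / 0.39895 = 0.29208 / 0.39895 ≈ 0.7321

PN ≈ 0.732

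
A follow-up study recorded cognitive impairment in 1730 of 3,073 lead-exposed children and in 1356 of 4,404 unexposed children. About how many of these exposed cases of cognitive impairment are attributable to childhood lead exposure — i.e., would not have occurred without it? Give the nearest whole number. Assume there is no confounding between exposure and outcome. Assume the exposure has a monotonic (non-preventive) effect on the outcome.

p₁ = P(outcome | exposed) = 1730/3073 = 0.56297
p₀ = P(outcome | unexposed) = 1356/4404 = 0.3079
PN = (p₁ − p₀)/p₁ = (0.56297 − 0.3079) / 0.56297 ≈ 0.45307.
Attributable cases ≈ PN × (exposed cases) = 0.45307 × 1730 ≈ 783.82.

about 784 cases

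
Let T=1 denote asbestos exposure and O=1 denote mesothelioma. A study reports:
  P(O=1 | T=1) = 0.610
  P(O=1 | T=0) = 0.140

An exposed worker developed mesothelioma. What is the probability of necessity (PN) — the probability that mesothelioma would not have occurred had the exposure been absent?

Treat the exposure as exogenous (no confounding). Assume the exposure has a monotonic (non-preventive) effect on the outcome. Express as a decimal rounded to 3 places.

Let p₁ = 0.61, p₀ = 0.14.
Under exogeneity and monotonicity, PN = (p₁ − p₀) / p₁.
PN = (0.61 − 0.14) / 0.61 = 0.47 / 0.61 ≈ 0.7705

PN ≈ 0.770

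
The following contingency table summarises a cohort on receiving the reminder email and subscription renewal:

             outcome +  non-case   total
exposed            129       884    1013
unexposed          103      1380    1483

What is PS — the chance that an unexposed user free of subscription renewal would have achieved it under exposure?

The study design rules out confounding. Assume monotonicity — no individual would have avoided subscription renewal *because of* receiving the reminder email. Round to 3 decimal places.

PS ≈ 0.062

p₁ = P(outcome | exposed) = 129/1013 = 0.12734
p₀ = P(outcome | unexposed) = 103/1483 = 0.069454
Under exogeneity and monotonicity, PS = (p₁ − p₀)/(1 − p₀).
PS = (0.12734 − 0.069454) / 0.93055 ≈ 0.0622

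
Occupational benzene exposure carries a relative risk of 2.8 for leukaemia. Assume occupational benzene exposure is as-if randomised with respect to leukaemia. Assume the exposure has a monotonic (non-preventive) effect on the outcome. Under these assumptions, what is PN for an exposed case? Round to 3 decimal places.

PN ≈ 0.643

Under exogeneity and monotonicity, PN = (RR − 1) / RR = 1 − 1/RR.
PN = (2.8 − 1) / 2.8 = 1.8 / 2.8 ≈ 0.6429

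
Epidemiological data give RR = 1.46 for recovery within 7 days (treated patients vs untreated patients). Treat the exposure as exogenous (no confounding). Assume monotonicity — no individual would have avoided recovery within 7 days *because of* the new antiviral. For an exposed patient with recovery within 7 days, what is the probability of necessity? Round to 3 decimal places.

Under exogeneity and monotonicity, PN = (RR − 1) / RR = 1 − 1/RR.
PN = (1.46 − 1) / 1.46 = 0.46 / 1.46 ≈ 0.3151

PN ≈ 0.315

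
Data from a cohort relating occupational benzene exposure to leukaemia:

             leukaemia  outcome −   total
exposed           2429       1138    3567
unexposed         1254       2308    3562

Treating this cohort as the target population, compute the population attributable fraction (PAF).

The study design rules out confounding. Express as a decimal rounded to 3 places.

p₁ = P(outcome | exposed) = 2429/3567 = 0.68096
p₀ = P(outcome | unexposed) = 1254/3562 = 0.35205
Exposure prevalence π = 3567/7129 = 0.50035; overall risk P(Y=1) = 0.51662.
Under exogeneity, PAF = [P(Y=1) − p₀]/P(Y=1).
PAF = (0.51662 − 0.35205) / 0.51662 ≈ 0.3186

PAF ≈ 0.319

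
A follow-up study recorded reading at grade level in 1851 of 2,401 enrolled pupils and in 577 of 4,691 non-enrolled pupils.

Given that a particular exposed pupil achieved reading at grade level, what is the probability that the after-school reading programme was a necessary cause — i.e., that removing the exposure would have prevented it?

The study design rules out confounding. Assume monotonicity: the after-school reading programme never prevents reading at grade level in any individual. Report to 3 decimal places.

PN ≈ 0.840

p₁ = P(outcome | exposed) = 1851/2401 = 0.77093
p₀ = P(outcome | unexposed) = 577/4691 = 0.123
Under exogeneity and monotonicity, PN = (p₁ − p₀) / p₁.
PN = (0.77093 − 0.123) / 0.77093 = 0.64793 / 0.77093 ≈ 0.8405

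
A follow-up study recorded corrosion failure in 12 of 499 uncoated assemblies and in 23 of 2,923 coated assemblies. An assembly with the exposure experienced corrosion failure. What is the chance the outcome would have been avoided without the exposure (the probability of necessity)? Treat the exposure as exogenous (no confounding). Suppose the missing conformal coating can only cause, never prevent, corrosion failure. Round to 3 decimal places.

p₁ = P(outcome | exposed) = 12/499 = 0.024048
p₀ = P(outcome | unexposed) = 23/2923 = 0.0078686
Under exogeneity and monotonicity, PN = (p₁ − p₀) / p₁.
PN = (0.024048 − 0.0078686) / 0.024048 = 0.016179 / 0.024048 ≈ 0.6728

PN ≈ 0.673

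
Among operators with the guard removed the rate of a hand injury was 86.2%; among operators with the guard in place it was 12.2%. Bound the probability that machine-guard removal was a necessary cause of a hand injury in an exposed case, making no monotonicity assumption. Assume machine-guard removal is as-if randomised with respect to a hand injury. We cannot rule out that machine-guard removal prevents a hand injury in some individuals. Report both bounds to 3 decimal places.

0.858 ≤ PN ≤ 1.000

p₁ = 0.862, p₀ = 0.122.
Under exogeneity alone the bounds on PN are max{0,(p₁−p₀)/p₁} ≤ PN ≤ min{1,(1−p₀)/p₁}.
  lower = (p₁ − p₀)/p₁ = 0.74 / 0.862 ≈ 0.8585
  upper = min{1, (1 − p₀)/p₁} = 0.878 / 0.862 ≈ 1.0186 → capped at 1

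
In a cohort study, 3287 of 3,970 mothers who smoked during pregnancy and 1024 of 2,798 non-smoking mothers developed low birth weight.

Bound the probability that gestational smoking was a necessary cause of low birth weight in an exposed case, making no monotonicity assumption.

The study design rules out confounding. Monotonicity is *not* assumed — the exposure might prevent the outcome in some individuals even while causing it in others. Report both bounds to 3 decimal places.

0.558 ≤ PN ≤ 0.766

p₁ = P(outcome | exposed) = 3287/3970 = 0.82796
p₀ = P(outcome | unexposed) = 1024/2798 = 0.36598
Under exogeneity alone the bounds on PN are max{0,(p₁−p₀)/p₁} ≤ PN ≤ min{1,(1−p₀)/p₁}.
  lower = (p₁ − p₀)/p₁ = 0.46198 / 0.82796 ≈ 0.5580
  upper = min{1, (1 − p₀)/p₁} = 0.63402 / 0.82796 ≈ 0.7658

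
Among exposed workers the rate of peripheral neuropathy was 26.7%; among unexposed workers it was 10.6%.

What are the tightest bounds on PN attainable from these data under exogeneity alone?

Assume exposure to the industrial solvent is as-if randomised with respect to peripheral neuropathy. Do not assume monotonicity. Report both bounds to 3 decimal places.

0.603 ≤ PN ≤ 1.000

p₁ = 0.267, p₀ = 0.106.
Under exogeneity alone the bounds on PN are max{0,(p₁−p₀)/p₁} ≤ PN ≤ min{1,(1−p₀)/p₁}.
  lower = (p₁ − p₀)/p₁ = 0.161 / 0.267 ≈ 0.6030
  upper = min{1, (1 − p₀)/p₁} = 0.894 / 0.267 ≈ 3.3483 → capped at 1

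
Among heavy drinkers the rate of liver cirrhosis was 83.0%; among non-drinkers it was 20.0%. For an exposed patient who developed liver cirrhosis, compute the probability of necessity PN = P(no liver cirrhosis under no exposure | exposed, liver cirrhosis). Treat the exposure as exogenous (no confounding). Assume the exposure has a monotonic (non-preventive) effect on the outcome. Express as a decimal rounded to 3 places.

PN ≈ 0.759

p₁ = 0.83, p₀ = 0.2.
Under exogeneity and monotonicity, PN = (p₁ − p₀) / p₁.
PN = (0.83 − 0.2) / 0.83 = 0.63 / 0.83 ≈ 0.7590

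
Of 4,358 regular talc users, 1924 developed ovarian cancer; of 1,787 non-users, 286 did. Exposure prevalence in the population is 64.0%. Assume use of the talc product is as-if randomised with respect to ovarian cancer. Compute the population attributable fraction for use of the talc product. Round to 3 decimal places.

p₁ = P(outcome | exposed) = 1924/4358 = 0.44149
p₀ = P(outcome | unexposed) = 286/1787 = 0.16004
Overall risk P(Y=1) = π·p₁ + (1−π)·p₀ = 0.64×0.44149 + 0.36×0.16004 = 0.34017.
Under exogeneity, PAF = [P(Y=1) − p₀] / P(Y=1).
PAF = (0.34017 − 0.16004) / 0.34017 ≈ 0.5295

PAF ≈ 0.530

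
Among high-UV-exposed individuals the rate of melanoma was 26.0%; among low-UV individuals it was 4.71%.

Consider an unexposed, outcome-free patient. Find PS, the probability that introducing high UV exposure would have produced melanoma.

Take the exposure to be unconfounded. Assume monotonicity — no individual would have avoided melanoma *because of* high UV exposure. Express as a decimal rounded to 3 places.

p₁ = 0.26, p₀ = 0.0471.
Under exogeneity and monotonicity, PS = (p₁ − p₀) / (1 − p₀).
PS = (0.26 − 0.0471) / (1 − 0.0471) = 0.2129 / 0.9529 ≈ 0.2234

PS ≈ 0.223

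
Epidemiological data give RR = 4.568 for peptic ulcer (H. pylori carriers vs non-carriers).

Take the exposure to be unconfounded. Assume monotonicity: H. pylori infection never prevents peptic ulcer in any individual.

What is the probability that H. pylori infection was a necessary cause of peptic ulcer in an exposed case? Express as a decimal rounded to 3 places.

PN ≈ 0.781

Under exogeneity and monotonicity, PN = (RR − 1) / RR = 1 − 1/RR.
PN = (4.568 − 1) / 4.568 = 3.568 / 4.568 ≈ 0.7811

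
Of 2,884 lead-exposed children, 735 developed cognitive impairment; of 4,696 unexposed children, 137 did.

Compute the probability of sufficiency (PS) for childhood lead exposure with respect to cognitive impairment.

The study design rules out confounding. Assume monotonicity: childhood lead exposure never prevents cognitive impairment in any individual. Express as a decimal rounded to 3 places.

PS ≈ 0.232

p₁ = P(outcome | exposed) = 735/2884 = 0.25485
p₀ = P(outcome | unexposed) = 137/4696 = 0.029174
Under exogeneity and monotonicity, PS = (p₁ − p₀) / (1 − p₀).
PS = (0.25485 − 0.029174) / (1 − 0.029174) = 0.22568 / 0.97083 ≈ 0.2325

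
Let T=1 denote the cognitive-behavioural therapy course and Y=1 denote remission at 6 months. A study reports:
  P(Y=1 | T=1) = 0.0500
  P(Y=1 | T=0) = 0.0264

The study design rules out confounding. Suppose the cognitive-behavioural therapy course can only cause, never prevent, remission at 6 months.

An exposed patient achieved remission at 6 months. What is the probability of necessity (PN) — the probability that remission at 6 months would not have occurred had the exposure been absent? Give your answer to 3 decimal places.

PN ≈ 0.472

Let p₁ = 0.05, p₀ = 0.0264.
Under exogeneity and monotonicity, PN = (p₁ − p₀) / p₁.
PN = (0.05 − 0.0264) / 0.05 = 0.0236 / 0.05 ≈ 0.4720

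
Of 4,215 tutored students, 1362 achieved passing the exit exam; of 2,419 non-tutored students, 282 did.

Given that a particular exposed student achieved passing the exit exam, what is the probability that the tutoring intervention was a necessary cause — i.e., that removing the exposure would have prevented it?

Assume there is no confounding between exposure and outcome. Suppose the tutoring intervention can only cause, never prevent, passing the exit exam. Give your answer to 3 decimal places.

PN ≈ 0.639

p₁ = P(outcome | exposed) = 1362/4215 = 0.32313
p₀ = P(outcome | unexposed) = 282/2419 = 0.11658
Under exogeneity and monotonicity, PN = (p₁ − p₀) / p₁.
PN = (0.32313 − 0.11658) / 0.32313 = 0.20655 / 0.32313 ≈ 0.6392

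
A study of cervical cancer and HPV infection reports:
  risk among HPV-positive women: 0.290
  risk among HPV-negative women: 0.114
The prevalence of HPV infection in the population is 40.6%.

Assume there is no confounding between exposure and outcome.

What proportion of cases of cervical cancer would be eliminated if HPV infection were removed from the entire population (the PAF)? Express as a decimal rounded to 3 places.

Let p₁ = 0.29, p₀ = 0.114.
Overall risk P(Y=1) = π·p₁ + (1−π)·p₀ = 0.406×0.29 + 0.594×0.114 = 0.18546.
Under exogeneity, PAF = [P(Y=1) − p₀] / P(Y=1).
PAF = (0.18546 − 0.114) / 0.18546 ≈ 0.3853

PAF ≈ 0.385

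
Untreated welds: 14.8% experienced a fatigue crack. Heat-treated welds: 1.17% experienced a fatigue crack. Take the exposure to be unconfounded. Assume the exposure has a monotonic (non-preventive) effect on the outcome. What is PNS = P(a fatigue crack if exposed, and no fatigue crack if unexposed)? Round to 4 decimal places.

p₁ = 0.148, p₀ = 0.0117.
Under exogeneity and monotonicity, PNS = p₁ − p₀.
PNS = 0.148 − 0.0117 = 0.1363

PNS ≈ 0.1363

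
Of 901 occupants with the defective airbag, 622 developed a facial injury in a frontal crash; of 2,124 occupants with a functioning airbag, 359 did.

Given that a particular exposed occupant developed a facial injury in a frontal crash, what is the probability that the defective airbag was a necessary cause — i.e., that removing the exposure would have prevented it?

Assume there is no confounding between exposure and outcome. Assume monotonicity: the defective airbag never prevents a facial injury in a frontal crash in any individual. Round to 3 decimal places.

p₁ = P(outcome | exposed) = 622/901 = 0.69034
p₀ = P(outcome | unexposed) = 359/2124 = 0.16902
Under exogeneity and monotonicity, PN = (p₁ − p₀) / p₁.
PN = (0.69034 − 0.16902) / 0.69034 = 0.52132 / 0.69034 ≈ 0.7552

PN ≈ 0.755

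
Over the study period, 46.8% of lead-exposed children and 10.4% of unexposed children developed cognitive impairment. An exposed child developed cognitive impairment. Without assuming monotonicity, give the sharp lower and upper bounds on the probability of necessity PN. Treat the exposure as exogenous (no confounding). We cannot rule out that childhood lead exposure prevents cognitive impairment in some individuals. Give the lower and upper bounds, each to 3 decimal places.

0.778 ≤ PN ≤ 1.000

p₁ = 0.468, p₀ = 0.104.
Under exogeneity alone the bounds on PN are max{0,(p₁−p₀)/p₁} ≤ PN ≤ min{1,(1−p₀)/p₁}.
  lower = (p₁ − p₀)/p₁ = 0.364 / 0.468 ≈ 0.7778
  upper = min{1, (1 − p₀)/p₁} = 0.896 / 0.468 ≈ 1.9145 → capped at 1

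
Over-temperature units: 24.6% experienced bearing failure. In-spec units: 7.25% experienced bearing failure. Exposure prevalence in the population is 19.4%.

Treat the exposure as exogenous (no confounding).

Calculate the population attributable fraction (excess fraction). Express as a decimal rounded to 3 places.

p₁ = 0.246, p₀ = 0.0725.
Overall risk P(Y=1) = π·p₁ + (1−π)·p₀ = 0.194×0.246 + 0.806×0.0725 = 0.10616.
Under exogeneity, PAF = [P(Y=1) − p₀] / P(Y=1).
PAF = (0.10616 − 0.0725) / 0.10616 ≈ 0.3171

PAF ≈ 0.317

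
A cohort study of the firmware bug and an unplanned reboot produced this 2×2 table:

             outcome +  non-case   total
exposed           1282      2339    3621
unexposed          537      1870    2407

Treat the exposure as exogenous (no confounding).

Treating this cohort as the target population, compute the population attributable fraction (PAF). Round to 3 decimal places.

p₁ = P(outcome | exposed) = 1282/3621 = 0.35405
p₀ = P(outcome | unexposed) = 537/2407 = 0.2231
Exposure prevalence π = 3621/6028 = 0.6007; overall risk P(Y=1) = 0.30176.
Under exogeneity, PAF = [P(Y=1) − p₀]/P(Y=1).
PAF = (0.30176 − 0.2231) / 0.30176 ≈ 0.2607

PAF ≈ 0.261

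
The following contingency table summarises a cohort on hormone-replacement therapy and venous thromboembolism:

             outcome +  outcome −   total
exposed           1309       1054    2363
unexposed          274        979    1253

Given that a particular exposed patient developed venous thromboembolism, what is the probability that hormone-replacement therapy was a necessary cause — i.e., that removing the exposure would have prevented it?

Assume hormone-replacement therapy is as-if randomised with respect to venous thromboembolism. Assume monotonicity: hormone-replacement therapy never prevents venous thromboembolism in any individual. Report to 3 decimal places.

PN ≈ 0.605

p₁ = P(outcome | exposed) = 1309/2363 = 0.55396
p₀ = P(outcome | unexposed) = 274/1253 = 0.21868
Under exogeneity and monotonicity, PN = (p₁ − p₀)/p₁.
PN = (0.55396 − 0.21868) / 0.55396 ≈ 0.6052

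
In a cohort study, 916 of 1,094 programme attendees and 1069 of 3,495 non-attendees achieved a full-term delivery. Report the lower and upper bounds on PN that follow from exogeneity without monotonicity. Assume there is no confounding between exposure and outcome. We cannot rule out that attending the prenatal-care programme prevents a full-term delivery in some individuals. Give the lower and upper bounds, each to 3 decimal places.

p₁ = P(outcome | exposed) = 916/1094 = 0.83729
p₀ = P(outcome | unexposed) = 1069/3495 = 0.30587
Under exogeneity alone the bounds on PN are max{0,(p₁−p₀)/p₁} ≤ PN ≤ min{1,(1−p₀)/p₁}.
  lower = (p₁ − p₀)/p₁ = 0.53143 / 0.83729 ≈ 0.6347
  upper = min{1, (1 − p₀)/p₁} = 0.69413 / 0.83729 ≈ 0.8290

0.635 ≤ PN ≤ 0.829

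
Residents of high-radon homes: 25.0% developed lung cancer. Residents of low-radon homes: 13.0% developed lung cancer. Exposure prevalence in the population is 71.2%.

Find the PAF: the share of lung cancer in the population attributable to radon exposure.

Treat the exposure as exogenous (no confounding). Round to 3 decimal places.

PAF ≈ 0.397

p₁ = 0.25, p₀ = 0.13.
Overall risk P(Y=1) = π·p₁ + (1−π)·p₀ = 0.712×0.25 + 0.288×0.13 = 0.21544.
Under exogeneity, PAF = [P(Y=1) − p₀] / P(Y=1).
PAF = (0.21544 − 0.13) / 0.21544 ≈ 0.3966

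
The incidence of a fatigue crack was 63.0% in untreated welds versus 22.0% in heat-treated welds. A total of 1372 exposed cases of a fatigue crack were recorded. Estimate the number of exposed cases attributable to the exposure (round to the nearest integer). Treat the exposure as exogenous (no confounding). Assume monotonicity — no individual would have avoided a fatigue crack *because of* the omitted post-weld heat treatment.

p₁ = 0.63, p₀ = 0.22.
PN = (p₁ − p₀)/p₁ = (0.63 − 0.22) / 0.63 ≈ 0.65079.
Attributable cases ≈ PN × (exposed cases) = 0.65079 × 1372 ≈ 892.89.

about 893 cases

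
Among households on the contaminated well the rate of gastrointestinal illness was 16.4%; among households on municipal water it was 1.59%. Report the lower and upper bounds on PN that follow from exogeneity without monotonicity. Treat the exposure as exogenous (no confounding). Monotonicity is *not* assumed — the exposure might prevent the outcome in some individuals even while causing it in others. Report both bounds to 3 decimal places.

p₁ = 0.164, p₀ = 0.0159.
Under exogeneity alone the bounds on PN are max{0,(p₁−p₀)/p₁} ≤ PN ≤ min{1,(1−p₀)/p₁}.
  lower = (p₁ − p₀)/p₁ = 0.1481 / 0.164 ≈ 0.9030
  upper = min{1, (1 − p₀)/p₁} = 0.9841 / 0.164 ≈ 6.0006 → capped at 1

0.903 ≤ PN ≤ 1.000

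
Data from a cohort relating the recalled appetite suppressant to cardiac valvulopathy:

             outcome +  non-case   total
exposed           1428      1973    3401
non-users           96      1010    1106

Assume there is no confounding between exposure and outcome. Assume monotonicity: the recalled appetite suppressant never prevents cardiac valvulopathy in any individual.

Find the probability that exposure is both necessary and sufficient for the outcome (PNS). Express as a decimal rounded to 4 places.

p₁ = P(outcome | exposed) = 1428/3401 = 0.41988
p₀ = P(outcome | unexposed) = 96/1106 = 0.086799
Under exogeneity and monotonicity, PNS = p₁ − p₀.
PNS = 0.41988 − 0.086799 = 0.33308

PNS ≈ 0.3331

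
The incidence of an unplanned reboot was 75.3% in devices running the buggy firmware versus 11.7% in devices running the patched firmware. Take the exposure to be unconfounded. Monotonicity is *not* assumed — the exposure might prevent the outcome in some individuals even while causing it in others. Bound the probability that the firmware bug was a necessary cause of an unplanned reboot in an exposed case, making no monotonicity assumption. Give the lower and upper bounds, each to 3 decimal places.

0.845 ≤ PN ≤ 1.000

p₁ = 0.753, p₀ = 0.117.
Under exogeneity alone the bounds on PN are max{0,(p₁−p₀)/p₁} ≤ PN ≤ min{1,(1−p₀)/p₁}.
  lower = (p₁ − p₀)/p₁ = 0.636 / 0.753 ≈ 0.8446
  upper = min{1, (1 − p₀)/p₁} = 0.883 / 0.753 ≈ 1.1726 → capped at 1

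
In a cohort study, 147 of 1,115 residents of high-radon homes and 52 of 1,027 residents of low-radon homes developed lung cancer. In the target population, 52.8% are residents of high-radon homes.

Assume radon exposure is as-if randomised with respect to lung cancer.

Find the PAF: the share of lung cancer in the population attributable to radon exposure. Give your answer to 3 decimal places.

PAF ≈ 0.459

p₁ = P(outcome | exposed) = 147/1115 = 0.13184
p₀ = P(outcome | unexposed) = 52/1027 = 0.050633
Overall risk P(Y=1) = π·p₁ + (1−π)·p₀ = 0.528×0.13184 + 0.472×0.050633 = 0.093509.
Under exogeneity, PAF = [P(Y=1) − p₀] / P(Y=1).
PAF = (0.093509 − 0.050633) / 0.093509 ≈ 0.4585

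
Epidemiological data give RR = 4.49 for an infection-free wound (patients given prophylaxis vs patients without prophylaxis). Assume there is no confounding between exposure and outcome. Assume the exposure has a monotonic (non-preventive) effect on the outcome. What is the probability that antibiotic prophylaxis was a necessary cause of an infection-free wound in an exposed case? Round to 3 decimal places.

Under exogeneity and monotonicity, PN = (RR − 1) / RR = 1 − 1/RR.
PN = (4.49 − 1) / 4.49 = 3.49 / 4.49 ≈ 0.7773

PN ≈ 0.777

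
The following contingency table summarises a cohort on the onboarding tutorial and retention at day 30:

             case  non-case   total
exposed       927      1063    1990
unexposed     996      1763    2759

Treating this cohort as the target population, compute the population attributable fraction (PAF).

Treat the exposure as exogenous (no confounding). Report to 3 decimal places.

p₁ = P(outcome | exposed) = 927/1990 = 0.46583
p₀ = P(outcome | unexposed) = 996/2759 = 0.361
Exposure prevalence π = 1990/4749 = 0.41904; overall risk P(Y=1) = 0.40493.
Under exogeneity, PAF = [P(Y=1) − p₀]/P(Y=1).
PAF = (0.40493 − 0.361) / 0.40493 ≈ 0.1085

PAF ≈ 0.108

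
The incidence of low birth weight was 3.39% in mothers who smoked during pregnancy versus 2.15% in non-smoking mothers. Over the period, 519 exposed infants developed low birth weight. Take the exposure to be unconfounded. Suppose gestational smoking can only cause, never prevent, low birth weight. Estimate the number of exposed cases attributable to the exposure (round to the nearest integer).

p₁ = 0.0339, p₀ = 0.0215.
PN = (p₁ − p₀)/p₁ = (0.0339 − 0.0215) / 0.0339 ≈ 0.36578.
Attributable cases ≈ PN × (exposed cases) = 0.36578 × 519 ≈ 189.84.

about 190 cases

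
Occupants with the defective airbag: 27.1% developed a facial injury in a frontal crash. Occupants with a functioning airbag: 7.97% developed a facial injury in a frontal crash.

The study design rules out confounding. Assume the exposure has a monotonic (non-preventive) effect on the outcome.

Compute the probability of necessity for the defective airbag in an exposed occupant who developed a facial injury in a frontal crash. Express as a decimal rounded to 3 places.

PN ≈ 0.706

p₁ = 0.271, p₀ = 0.0797.
Under exogeneity and monotonicity, PN = (p₁ − p₀) / p₁.
PN = (0.271 − 0.0797) / 0.271 = 0.1913 / 0.271 ≈ 0.7059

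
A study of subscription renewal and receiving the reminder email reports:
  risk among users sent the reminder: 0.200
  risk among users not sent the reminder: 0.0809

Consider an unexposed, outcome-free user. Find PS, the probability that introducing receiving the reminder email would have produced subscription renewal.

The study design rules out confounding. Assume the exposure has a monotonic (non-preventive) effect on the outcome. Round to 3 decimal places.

PS ≈ 0.130

Let p₁ = 0.2, p₀ = 0.0809.
Under exogeneity and monotonicity, PS = (p₁ − p₀) / (1 − p₀).
PS = (0.2 − 0.0809) / (1 − 0.0809) = 0.1191 / 0.9191 ≈ 0.1296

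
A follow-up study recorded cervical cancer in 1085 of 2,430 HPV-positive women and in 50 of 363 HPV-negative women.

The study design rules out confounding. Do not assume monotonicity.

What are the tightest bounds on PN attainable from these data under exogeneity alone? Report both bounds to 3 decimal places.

0.692 ≤ PN ≤ 1.000

p₁ = P(outcome | exposed) = 1085/2430 = 0.4465
p₀ = P(outcome | unexposed) = 50/363 = 0.13774
Under exogeneity alone the bounds on PN are max{0,(p₁−p₀)/p₁} ≤ PN ≤ min{1,(1−p₀)/p₁}.
  lower = (p₁ − p₀)/p₁ = 0.30876 / 0.4465 ≈ 0.6915
  upper = min{1, (1 − p₀)/p₁} = 0.86226 / 0.4465 ≈ 1.9311 → capped at 1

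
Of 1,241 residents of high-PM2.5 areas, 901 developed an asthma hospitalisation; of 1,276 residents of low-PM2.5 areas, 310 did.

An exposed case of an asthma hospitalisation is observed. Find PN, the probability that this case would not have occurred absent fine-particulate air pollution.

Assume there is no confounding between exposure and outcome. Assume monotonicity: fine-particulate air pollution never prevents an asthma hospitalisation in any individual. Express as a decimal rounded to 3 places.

p₁ = P(outcome | exposed) = 901/1241 = 0.72603
p₀ = P(outcome | unexposed) = 310/1276 = 0.24295
Under exogeneity and monotonicity, PN = (p₁ − p₀) / p₁.
PN = (0.72603 − 0.24295) / 0.72603 = 0.48308 / 0.72603 ≈ 0.6654

PN ≈ 0.665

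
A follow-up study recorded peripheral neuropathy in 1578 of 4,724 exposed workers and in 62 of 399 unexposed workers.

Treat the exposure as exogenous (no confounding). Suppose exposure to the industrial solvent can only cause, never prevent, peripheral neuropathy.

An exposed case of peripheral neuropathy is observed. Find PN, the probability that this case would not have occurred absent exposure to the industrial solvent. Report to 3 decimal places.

PN ≈ 0.535

p₁ = P(outcome | exposed) = 1578/4724 = 0.33404
p₀ = P(outcome | unexposed) = 62/399 = 0.15539
Under exogeneity and monotonicity, PN = (p₁ − p₀) / p₁.
PN = (0.33404 − 0.15539) / 0.33404 = 0.17865 / 0.33404 ≈ 0.5348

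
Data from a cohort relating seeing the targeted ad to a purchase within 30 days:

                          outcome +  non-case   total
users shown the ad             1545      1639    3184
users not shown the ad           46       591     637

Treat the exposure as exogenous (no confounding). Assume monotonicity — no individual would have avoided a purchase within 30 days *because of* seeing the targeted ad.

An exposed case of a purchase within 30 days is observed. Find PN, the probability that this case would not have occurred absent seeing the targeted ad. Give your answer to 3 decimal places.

PN ≈ 0.851

p₁ = P(outcome | exposed) = 1545/3184 = 0.48524
p₀ = P(outcome | unexposed) = 46/637 = 0.072214
Under exogeneity and monotonicity, PN = (p₁ − p₀)/p₁.
PN = (0.48524 − 0.072214) / 0.48524 ≈ 0.8512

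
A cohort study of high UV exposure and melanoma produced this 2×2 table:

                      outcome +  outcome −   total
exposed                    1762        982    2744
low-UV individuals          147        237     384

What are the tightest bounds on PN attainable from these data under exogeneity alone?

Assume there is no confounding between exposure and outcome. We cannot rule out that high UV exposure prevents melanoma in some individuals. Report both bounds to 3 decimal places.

0.404 ≤ PN ≤ 0.961

p₁ = P(outcome | exposed) = 1762/2744 = 0.64213
p₀ = P(outcome | unexposed) = 147/384 = 0.38281
Under exogeneity alone the bounds on PN are max{0,(p₁−p₀)/p₁} ≤ PN ≤ min{1,(1−p₀)/p₁}.
  lower = (p₁ − p₀)/p₁ = 0.25932 / 0.64213 ≈ 0.4038
  upper = min{1, (1 − p₀)/p₁} = 0.61719 / 0.64213 ≈ 0.9612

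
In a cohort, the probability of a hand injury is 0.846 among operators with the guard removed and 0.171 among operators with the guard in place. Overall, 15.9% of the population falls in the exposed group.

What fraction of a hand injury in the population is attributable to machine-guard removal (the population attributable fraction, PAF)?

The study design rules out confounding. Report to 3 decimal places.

PAF ≈ 0.386

Let p₁ = 0.846, p₀ = 0.171.
Overall risk P(Y=1) = π·p₁ + (1−π)·p₀ = 0.159×0.846 + 0.841×0.171 = 0.27832.
Under exogeneity, PAF = [P(Y=1) − p₀] / P(Y=1).
PAF = (0.27832 − 0.171) / 0.27832 ≈ 0.3856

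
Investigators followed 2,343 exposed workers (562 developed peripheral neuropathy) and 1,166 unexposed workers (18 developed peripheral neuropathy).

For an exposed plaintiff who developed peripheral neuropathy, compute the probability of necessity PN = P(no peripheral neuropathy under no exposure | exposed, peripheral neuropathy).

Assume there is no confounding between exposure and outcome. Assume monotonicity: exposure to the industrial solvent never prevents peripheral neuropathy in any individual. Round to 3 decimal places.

p₁ = P(outcome | exposed) = 562/2343 = 0.23986
p₀ = P(outcome | unexposed) = 18/1166 = 0.015437
Under exogeneity and monotonicity, PN = (p₁ − p₀) / p₁.
PN = (0.23986 − 0.015437) / 0.23986 = 0.22443 / 0.23986 ≈ 0.9356

PN ≈ 0.936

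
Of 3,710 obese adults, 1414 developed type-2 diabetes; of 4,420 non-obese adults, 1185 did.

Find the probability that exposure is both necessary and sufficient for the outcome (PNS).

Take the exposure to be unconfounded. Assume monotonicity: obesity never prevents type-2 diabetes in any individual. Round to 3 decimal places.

p₁ = P(outcome | exposed) = 1414/3710 = 0.38113
p₀ = P(outcome | unexposed) = 1185/4420 = 0.2681
Under exogeneity and monotonicity, PNS = p₁ − p₀.
PNS = 0.38113 − 0.2681 = 0.11303

PNS ≈ 0.113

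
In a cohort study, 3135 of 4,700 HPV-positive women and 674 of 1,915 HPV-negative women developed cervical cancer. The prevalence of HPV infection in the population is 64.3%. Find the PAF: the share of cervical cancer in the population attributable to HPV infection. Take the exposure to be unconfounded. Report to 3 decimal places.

PAF ≈ 0.365

p₁ = P(outcome | exposed) = 3135/4700 = 0.66702
p₀ = P(outcome | unexposed) = 674/1915 = 0.35196
Overall risk P(Y=1) = π·p₁ + (1−π)·p₀ = 0.643×0.66702 + 0.357×0.35196 = 0.55454.
Under exogeneity, PAF = [P(Y=1) − p₀] / P(Y=1).
PAF = (0.55454 − 0.35196) / 0.55454 ≈ 0.3653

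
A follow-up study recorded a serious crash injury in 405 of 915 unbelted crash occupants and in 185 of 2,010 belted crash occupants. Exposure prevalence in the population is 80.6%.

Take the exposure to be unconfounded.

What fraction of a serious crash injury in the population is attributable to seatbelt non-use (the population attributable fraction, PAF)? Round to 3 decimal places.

PAF ≈ 0.754

p₁ = P(outcome | exposed) = 405/915 = 0.44262
p₀ = P(outcome | unexposed) = 185/2010 = 0.09204
Overall risk P(Y=1) = π·p₁ + (1−π)·p₀ = 0.806×0.44262 + 0.194×0.09204 = 0.37461.
Under exogeneity, PAF = [P(Y=1) − p₀] / P(Y=1).
PAF = (0.37461 − 0.09204) / 0.37461 ≈ 0.7543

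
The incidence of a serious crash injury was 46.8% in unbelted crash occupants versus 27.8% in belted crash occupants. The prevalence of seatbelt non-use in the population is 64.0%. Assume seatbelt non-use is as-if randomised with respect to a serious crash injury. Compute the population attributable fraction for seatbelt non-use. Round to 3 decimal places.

p₁ = 0.468, p₀ = 0.278.
Overall risk P(Y=1) = π·p₁ + (1−π)·p₀ = 0.64×0.468 + 0.36×0.278 = 0.3996.
Under exogeneity, PAF = [P(Y=1) − p₀] / P(Y=1).
PAF = (0.3996 − 0.278) / 0.3996 ≈ 0.3043

PAF ≈ 0.304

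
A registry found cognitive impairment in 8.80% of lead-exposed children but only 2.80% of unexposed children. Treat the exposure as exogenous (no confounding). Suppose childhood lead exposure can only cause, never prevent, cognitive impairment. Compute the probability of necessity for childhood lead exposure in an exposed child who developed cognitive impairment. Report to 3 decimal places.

PN ≈ 0.682

p₁ = 0.088, p₀ = 0.028.
Under exogeneity and monotonicity, PN = (p₁ − p₀) / p₁.
PN = (0.088 − 0.028) / 0.088 = 0.06 / 0.088 ≈ 0.6818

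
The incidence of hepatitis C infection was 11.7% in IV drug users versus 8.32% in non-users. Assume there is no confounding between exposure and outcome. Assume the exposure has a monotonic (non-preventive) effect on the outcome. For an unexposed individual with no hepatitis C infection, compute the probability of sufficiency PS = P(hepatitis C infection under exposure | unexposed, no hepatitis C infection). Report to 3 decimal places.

PS ≈ 0.037

p₁ = 0.117, p₀ = 0.0832.
Under exogeneity and monotonicity, PS = (p₁ − p₀) / (1 − p₀).
PS = (0.117 − 0.0832) / (1 − 0.0832) = 0.0338 / 0.9168 ≈ 0.0369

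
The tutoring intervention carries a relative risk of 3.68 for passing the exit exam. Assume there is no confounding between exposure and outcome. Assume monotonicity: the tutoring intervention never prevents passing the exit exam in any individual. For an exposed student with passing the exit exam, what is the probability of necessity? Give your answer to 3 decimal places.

PN ≈ 0.728

Under exogeneity and monotonicity, PN = (RR − 1) / RR = 1 − 1/RR.
PN = (3.68 − 1) / 3.68 = 2.68 / 3.68 ≈ 0.7283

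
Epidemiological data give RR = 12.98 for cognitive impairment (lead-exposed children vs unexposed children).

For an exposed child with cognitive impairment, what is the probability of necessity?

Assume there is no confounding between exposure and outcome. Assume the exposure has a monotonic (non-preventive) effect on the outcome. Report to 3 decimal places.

PN ≈ 0.923

Under exogeneity and monotonicity, PN = (RR − 1) / RR = 1 − 1/RR.
PN = (12.98 − 1) / 12.98 = 11.98 / 12.98 ≈ 0.9230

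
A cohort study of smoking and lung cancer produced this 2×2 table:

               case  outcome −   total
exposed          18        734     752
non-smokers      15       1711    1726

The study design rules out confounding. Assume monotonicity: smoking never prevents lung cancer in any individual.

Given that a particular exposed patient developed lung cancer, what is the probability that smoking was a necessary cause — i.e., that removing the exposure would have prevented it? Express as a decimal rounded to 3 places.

p₁ = P(outcome | exposed) = 18/752 = 0.023936
p₀ = P(outcome | unexposed) = 15/1726 = 0.0086906
Under exogeneity and monotonicity, PN = (p₁ − p₀)/p₁.
PN = (0.023936 − 0.0086906) / 0.023936 ≈ 0.6369

PN ≈ 0.637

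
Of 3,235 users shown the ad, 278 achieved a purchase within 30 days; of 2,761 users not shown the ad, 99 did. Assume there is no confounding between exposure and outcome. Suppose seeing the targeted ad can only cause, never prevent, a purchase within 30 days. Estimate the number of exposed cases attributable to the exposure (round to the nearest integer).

about 162 cases

p₁ = P(outcome | exposed) = 278/3235 = 0.085935
p₀ = P(outcome | unexposed) = 99/2761 = 0.035857
PN = (p₁ − p₀)/p₁ = (0.085935 − 0.035857) / 0.085935 ≈ 0.58275.
Attributable cases ≈ PN × (exposed cases) = 0.58275 × 278 ≈ 162.00.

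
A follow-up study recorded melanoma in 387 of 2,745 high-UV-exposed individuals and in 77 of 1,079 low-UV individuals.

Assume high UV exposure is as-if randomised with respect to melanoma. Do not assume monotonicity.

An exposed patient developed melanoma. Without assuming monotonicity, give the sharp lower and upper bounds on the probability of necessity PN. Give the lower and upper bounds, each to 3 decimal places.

0.494 ≤ PN ≤ 1.000

p₁ = P(outcome | exposed) = 387/2745 = 0.14098
p₀ = P(outcome | unexposed) = 77/1079 = 0.071362
Under exogeneity alone the bounds on PN are max{0,(p₁−p₀)/p₁} ≤ PN ≤ min{1,(1−p₀)/p₁}.
  lower = (p₁ − p₀)/p₁ = 0.069621 / 0.14098 ≈ 0.4938
  upper = min{1, (1 − p₀)/p₁} = 0.92864 / 0.14098 ≈ 6.5868 → capped at 1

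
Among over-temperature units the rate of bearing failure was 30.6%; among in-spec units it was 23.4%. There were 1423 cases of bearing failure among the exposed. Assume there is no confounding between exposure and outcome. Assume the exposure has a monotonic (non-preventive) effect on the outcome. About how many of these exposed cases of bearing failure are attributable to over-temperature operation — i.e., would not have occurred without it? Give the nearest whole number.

about 335 cases

p₁ = 0.306, p₀ = 0.234.
PN = (p₁ − p₀)/p₁ = (0.306 − 0.234) / 0.306 ≈ 0.23529.
Attributable cases ≈ PN × (exposed cases) = 0.23529 × 1423 ≈ 334.82.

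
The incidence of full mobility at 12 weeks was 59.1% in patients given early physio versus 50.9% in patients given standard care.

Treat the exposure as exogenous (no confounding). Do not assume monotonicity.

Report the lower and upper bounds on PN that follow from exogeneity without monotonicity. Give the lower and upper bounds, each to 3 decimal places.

p₁ = 0.591, p₀ = 0.509.
Under exogeneity alone the bounds on PN are max{0,(p₁−p₀)/p₁} ≤ PN ≤ min{1,(1−p₀)/p₁}.
  lower = (p₁ − p₀)/p₁ = 0.082 / 0.591 ≈ 0.1387
  upper = min{1, (1 − p₀)/p₁} = 0.491 / 0.591 ≈ 0.8308

0.139 ≤ PN ≤ 0.831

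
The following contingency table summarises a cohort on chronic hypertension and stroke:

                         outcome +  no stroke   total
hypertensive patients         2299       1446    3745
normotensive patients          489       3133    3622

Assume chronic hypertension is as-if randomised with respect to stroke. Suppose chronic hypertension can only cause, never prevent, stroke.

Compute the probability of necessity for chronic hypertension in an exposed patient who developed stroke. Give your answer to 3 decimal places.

PN ≈ 0.780

p₁ = P(outcome | exposed) = 2299/3745 = 0.61389
p₀ = P(outcome | unexposed) = 489/3622 = 0.13501
Under exogeneity and monotonicity, PN = (p₁ − p₀) / p₁.
PN = (0.61389 − 0.13501) / 0.61389 = 0.47888 / 0.61389 ≈ 0.7801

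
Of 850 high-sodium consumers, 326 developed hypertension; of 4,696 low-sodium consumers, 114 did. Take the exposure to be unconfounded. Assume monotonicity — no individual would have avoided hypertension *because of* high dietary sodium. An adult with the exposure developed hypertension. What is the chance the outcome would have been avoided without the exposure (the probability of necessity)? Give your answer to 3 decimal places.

p₁ = P(outcome | exposed) = 326/850 = 0.38353
p₀ = P(outcome | unexposed) = 114/4696 = 0.024276
Under exogeneity and monotonicity, PN = (p₁ − p₀) / p₁.
PN = (0.38353 − 0.024276) / 0.38353 = 0.35925 / 0.38353 ≈ 0.9367

PN ≈ 0.937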